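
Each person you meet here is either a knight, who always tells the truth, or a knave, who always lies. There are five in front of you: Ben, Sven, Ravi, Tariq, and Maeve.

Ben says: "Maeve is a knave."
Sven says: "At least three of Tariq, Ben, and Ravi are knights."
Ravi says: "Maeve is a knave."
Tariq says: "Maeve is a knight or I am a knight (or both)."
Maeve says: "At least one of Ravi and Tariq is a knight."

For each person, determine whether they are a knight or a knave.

Ben: knave, Sven: knave, Ravi: knave, Tariq: knight, Maeve: knight

Consider Ben. Suppose Ben is a knight.
Then no assignment of the remaining roles makes every statement match its speaker's type — contradiction.
So Ben is a knave.
With that fixed, Sven's statement is false, so Sven is a knave.
Consider Ravi. Suppose Ravi is a knight.
Then no assignment of the remaining roles makes every statement match its speaker's type — contradiction.
So Ravi is a knave.
Consider Tariq. Suppose Tariq is a knave.
Then no assignment of the remaining roles makes every statement match its speaker's type — contradiction.
So Tariq is a knight.
With that fixed, Maeve's statement is true, so Maeve is a knight.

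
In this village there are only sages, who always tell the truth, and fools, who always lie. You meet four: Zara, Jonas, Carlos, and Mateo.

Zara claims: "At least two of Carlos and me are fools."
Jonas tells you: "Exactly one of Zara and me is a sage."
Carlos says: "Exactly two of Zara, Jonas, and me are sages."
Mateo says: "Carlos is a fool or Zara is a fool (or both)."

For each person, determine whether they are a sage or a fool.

Consider Zara. Suppose Zara is a sage.
Then Zara's own statement would have to be true, but it can't be — contradiction.
So Zara is a fool.
With that fixed, Mateo's statement is true, so Mateo is a sage.
Consider Jonas. Suppose Jonas is a fool.
Then no assignment of the remaining roles makes every statement match its speaker's type — contradiction.
So Jonas is a sage.
Consider Carlos. Suppose Carlos is a fool.
Then Zara's statement comes out true, contradicting Zara being a fool.
So Carlos is a sage.

Zara: fool, Jonas: sage, Carlos: sage, Mateo: sage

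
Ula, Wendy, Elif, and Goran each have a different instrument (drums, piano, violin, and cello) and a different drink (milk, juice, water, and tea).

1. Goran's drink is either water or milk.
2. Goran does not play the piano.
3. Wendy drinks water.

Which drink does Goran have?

Clue 1 rules out juice and tea for Goran's drink.
With clues 1–3, water is impossible for Goran's drink.
That leaves milk.

milk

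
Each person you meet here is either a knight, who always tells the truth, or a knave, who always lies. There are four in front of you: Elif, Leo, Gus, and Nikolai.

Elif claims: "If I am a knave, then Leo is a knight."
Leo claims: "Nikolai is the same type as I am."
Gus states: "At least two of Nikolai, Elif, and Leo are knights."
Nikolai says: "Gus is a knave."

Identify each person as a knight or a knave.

Consider Elif. Suppose Elif is a knight.
Then no assignment of the remaining roles makes every statement match its speaker's type — contradiction.
So Elif is a knave.
Consider Leo. Suppose Leo is a knight.
Then Elif's statement comes out true, contradicting Elif being a knave.
So Leo is a knave.
With that fixed, Gus's statement is false, so Gus is a knave.
With that fixed, Nikolai's statement is true, so Nikolai is a knight.

Elif: knave, Leo: knave, Gus: knave, Nikolai: knight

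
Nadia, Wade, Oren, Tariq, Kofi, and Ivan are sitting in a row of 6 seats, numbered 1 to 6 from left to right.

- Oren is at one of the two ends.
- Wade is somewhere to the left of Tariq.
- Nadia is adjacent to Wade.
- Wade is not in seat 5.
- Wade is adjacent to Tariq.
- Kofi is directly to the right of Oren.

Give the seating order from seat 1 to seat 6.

Oren, Kofi, Nadia, Wade, Tariq, Ivan

From clue 1: Oren is in {1,6}.
From clues 1–6: Oren → seat 1, Kofi → seat 2, Nadia → seat 3, Wade → seat 4, Tariq → seat 5, Ivan → seat 6.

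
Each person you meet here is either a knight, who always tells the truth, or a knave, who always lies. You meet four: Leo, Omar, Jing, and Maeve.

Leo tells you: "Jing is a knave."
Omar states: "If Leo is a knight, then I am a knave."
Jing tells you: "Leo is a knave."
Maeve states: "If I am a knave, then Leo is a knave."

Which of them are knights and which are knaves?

Consider Leo. Suppose Leo is a knight.
Then whichever role Omar has, Omar's statement has the wrong truth value — contradiction.
So Leo is a knave.
With that fixed, Omar's statement is true, so Omar is a knight.
With that fixed, Jing's statement is true, so Jing is a knight.
With that fixed, Maeve's statement is true, so Maeve is a knight.

Leo: knave, Omar: knight, Jing: knight, Maeve: knight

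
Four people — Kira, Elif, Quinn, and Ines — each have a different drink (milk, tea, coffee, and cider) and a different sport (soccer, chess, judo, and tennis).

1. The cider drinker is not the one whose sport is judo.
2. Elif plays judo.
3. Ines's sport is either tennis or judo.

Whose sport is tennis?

Ines

With clues 1–2, Elif is impossible for the one with sport tennis.
With clues 1–3, Kira and Quinn are impossible for the one with sport tennis.
That leaves Ines.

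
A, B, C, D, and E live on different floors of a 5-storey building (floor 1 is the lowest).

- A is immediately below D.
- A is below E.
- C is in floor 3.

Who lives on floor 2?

D

With clues 1–2, E is ruled out for floor 2.
With clues 1–3, A, B, and C are ruled out for floor 2.
So floor 2 is D.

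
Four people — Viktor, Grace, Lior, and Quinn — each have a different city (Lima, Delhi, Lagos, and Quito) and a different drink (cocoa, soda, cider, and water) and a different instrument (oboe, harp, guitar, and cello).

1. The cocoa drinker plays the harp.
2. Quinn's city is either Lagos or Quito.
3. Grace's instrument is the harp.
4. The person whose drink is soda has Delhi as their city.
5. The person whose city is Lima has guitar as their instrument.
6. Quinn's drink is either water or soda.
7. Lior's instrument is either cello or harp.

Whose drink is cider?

With clues 1–3, Grace is impossible for the one with drink cider.
With clues 1–6, Quinn is impossible for the one with drink cider.
With clues 1–7, Lior is impossible for the one with drink cider.
That leaves Viktor.

Viktor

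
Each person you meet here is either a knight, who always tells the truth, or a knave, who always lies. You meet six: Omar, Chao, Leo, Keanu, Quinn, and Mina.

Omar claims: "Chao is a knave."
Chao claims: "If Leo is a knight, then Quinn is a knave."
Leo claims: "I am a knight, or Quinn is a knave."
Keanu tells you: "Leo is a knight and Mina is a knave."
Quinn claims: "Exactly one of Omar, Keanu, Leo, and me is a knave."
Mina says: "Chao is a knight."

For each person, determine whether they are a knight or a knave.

Omar: knave, Chao: knight, Leo: knight, Keanu: knave, Quinn: knave, Mina: knight

Consider Omar. Suppose Omar is a knight.
Then no assignment of the remaining roles makes every statement match its speaker's type — contradiction.
So Omar is a knave.
Consider Chao. Suppose Chao is a knave.
Then Omar's statement comes out true, contradicting Omar being a knave.
So Chao is a knight.
With that fixed, Mina's statement is true, so Mina is a knight.
With that fixed, Keanu's statement is false, so Keanu is a knave.
With that fixed, Quinn's statement is false, so Quinn is a knave.
With that fixed, Leo's statement is true, so Leo is a knight.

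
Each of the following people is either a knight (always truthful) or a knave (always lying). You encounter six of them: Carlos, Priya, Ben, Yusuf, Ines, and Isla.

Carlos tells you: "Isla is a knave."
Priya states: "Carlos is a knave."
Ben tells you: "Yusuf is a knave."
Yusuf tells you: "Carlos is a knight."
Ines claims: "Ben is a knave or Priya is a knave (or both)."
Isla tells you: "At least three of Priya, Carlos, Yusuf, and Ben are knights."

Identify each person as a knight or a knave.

Carlos: knight, Priya: knave, Ben: knave, Yusuf: knight, Ines: knight, Isla: knave

Consider Carlos. Suppose Carlos is a knave.
Then no assignment of the remaining roles makes every statement match its speaker's type — contradiction.
So Carlos is a knight.
With that fixed, Priya's statement is false, so Priya is a knave.
With that fixed, Yusuf's statement is true, so Yusuf is a knight.
With that fixed, Ines's statement is true, so Ines is a knight.
With that fixed, Ben's statement is false, so Ben is a knave.
With that fixed, Isla's statement is false, so Isla is a knave.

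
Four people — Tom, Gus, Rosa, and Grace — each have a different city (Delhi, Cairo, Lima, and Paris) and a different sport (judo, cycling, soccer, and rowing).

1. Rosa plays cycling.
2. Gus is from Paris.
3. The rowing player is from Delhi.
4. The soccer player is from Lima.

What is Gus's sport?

judo

Clue 1 rules out cycling for Gus's sport.
With clues 1–3, rowing is impossible for Gus's sport.
With clues 1–4, soccer is impossible for Gus's sport.
That leaves judo.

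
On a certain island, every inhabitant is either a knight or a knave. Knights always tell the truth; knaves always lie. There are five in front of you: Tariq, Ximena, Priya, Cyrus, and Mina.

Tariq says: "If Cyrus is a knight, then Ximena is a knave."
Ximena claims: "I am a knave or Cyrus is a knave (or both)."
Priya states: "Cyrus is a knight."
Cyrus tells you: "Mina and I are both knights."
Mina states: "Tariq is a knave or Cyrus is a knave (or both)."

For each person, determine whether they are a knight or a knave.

Tariq: knight, Ximena: knight, Priya: knave, Cyrus: knave, Mina: knight

Consider Tariq. Suppose Tariq is a knave.
Then no assignment of the remaining roles makes every statement match its speaker's type — contradiction.
So Tariq is a knight.
Consider Ximena. Suppose Ximena is a knave.
Then Ximena's own statement would have to be false, but it can't be — contradiction.
So Ximena is a knight.
Consider Priya. Suppose Priya is a knight.
Then no assignment of the remaining roles makes every statement match its speaker's type — contradiction.
So Priya is a knave.
Consider Cyrus. Suppose Cyrus is a knight.
Then Tariq's statement comes out false, contradicting Tariq being a knight.
So Cyrus is a knave.
With that fixed, Mina's statement is true, so Mina is a knight.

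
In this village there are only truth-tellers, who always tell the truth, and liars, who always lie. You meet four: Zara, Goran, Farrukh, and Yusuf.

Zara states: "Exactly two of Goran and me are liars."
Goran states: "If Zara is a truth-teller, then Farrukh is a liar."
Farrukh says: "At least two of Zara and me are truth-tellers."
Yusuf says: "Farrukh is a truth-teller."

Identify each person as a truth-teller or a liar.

Zara: liar, Goran: truth-teller, Farrukh: liar, Yusuf: liar

Consider Zara. Suppose Zara is a truth-teller.
Then Zara's own statement would have to be true, but it can't be — contradiction.
So Zara is a liar.
With that fixed, Goran's statement is true, so Goran is a truth-teller.
With that fixed, Farrukh's statement is false, so Farrukh is a liar.
With that fixed, Yusuf's statement is false, so Yusuf is a liar.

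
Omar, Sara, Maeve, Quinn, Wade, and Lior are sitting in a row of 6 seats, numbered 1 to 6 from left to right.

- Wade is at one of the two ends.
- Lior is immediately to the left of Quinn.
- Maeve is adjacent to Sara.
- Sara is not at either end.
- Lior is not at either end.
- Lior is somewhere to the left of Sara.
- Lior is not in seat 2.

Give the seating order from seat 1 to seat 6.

Wade, Omar, Lior, Quinn, Sara, Maeve

From clue 1: Wade is in {1,6}.
From clues 1–6: Sara is in {4,5}.
From clues 1–7: Wade → seat 1, Omar → seat 2, Lior → seat 3, Quinn → seat 4, Sara → seat 5, Maeve → seat 6.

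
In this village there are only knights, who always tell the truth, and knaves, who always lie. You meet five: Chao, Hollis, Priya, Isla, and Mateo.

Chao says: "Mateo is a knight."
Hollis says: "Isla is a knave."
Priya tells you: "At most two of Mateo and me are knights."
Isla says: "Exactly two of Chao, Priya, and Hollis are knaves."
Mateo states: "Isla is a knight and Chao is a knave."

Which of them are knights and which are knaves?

Chao: knave, Hollis: knight, Priya: knight, Isla: knave, Mateo: knave

Regardless of anyone's role, Priya's statement is true, so Priya is a knight.
Consider Chao. Suppose Chao is a knight.
Then no assignment of the remaining roles makes every statement match its speaker's type — contradiction.
So Chao is a knave.
Consider Hollis. Suppose Hollis is a knave.
Then no assignment of the remaining roles makes every statement match its speaker's type — contradiction.
So Hollis is a knight.
With that fixed, Isla's statement is false, so Isla is a knave.
With that fixed, Mateo's statement is false, so Mateo is a knave.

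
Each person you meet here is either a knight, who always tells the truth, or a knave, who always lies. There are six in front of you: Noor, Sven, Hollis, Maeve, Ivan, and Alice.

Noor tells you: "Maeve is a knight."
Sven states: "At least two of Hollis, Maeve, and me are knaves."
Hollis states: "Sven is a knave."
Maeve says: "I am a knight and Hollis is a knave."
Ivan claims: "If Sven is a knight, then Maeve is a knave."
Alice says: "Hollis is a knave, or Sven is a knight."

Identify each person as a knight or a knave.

Consider Noor. Suppose Noor is a knight.
Then no assignment of the remaining roles makes every statement match its speaker's type — contradiction.
So Noor is a knave.
Consider Sven. Suppose Sven is a knave.
Then no assignment of the remaining roles makes every statement match its speaker's type — contradiction.
So Sven is a knight.
With that fixed, Hollis's statement is false, so Hollis is a knave.
With that fixed, Alice's statement is true, so Alice is a knight.
Consider Maeve. Suppose Maeve is a knight.
Then Noor's statement comes out true, contradicting Noor being a knave.
So Maeve is a knave.
With that fixed, Ivan's statement is true, so Ivan is a knight.

Noor: knave, Sven: knight, Hollis: knave, Maeve: knave, Ivan: knight, Alice: knight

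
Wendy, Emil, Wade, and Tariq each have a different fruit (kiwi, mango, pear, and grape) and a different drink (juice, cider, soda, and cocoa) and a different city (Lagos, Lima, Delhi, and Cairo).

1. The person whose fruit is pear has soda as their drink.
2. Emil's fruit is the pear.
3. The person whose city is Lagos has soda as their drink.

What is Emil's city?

With clues 1–3, Cairo, Delhi, and Lima are impossible for Emil's city.
That leaves Lagos.

Lagos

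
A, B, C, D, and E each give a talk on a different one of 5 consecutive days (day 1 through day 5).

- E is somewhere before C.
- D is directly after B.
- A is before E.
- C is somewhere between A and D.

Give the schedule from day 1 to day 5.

A, E, C, B, D

From clue 1: C is in {2,3,4,5}.
From clues 1–2: B is in {1,2,3,4}.
From clues 1–3: A is in {1,3}.
From clues 1–4: A → day 1, E → day 2, C → day 3, B → day 4, D → day 5.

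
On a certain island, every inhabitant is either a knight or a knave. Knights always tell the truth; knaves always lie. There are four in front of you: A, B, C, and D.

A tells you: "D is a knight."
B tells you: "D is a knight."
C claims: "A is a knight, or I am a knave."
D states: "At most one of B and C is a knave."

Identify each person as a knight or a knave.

A: knight, B: knight, C: knight, D: knight

Consider A. Suppose A is a knave.
Then whichever role C has, C's statement has the wrong truth value — contradiction.
So A is a knight.
With that fixed, C's statement is true, so C is a knight.
With that fixed, D's statement is true, so D is a knight.
With that fixed, B's statement is true, so B is a knight.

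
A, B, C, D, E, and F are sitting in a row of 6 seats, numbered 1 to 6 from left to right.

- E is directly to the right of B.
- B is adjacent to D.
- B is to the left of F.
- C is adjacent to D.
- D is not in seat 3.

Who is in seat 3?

B

With clues 1–3, A, C, and F are ruled out for seat 3.
With clues 1–4, E is ruled out for seat 3.
With clues 1–5, D is ruled out for seat 3.
So seat 3 is B.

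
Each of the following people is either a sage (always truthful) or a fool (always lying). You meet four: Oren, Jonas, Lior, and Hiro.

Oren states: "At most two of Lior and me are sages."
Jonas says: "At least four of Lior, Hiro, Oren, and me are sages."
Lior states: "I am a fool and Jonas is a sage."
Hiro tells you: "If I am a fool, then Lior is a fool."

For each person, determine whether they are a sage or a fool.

Regardless of anyone's role, Oren's statement is true, so Oren is a sage.
Consider Jonas. Suppose Jonas is a sage.
Then whichever role Lior has, Lior's statement has the wrong truth value — contradiction.
So Jonas is a fool.
With that fixed, Lior's statement is false, so Lior is a fool.
With that fixed, Hiro's statement is true, so Hiro is a sage.

Oren: sage, Jonas: fool, Lior: fool, Hiro: sage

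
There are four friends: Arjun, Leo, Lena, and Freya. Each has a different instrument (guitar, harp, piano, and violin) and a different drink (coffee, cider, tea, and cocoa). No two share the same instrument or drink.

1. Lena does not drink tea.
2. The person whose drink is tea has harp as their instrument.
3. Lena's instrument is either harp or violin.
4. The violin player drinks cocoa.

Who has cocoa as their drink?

With clues 1–4, Arjun, Freya, and Leo are impossible for the one with drink cocoa.
That leaves Lena.

Lena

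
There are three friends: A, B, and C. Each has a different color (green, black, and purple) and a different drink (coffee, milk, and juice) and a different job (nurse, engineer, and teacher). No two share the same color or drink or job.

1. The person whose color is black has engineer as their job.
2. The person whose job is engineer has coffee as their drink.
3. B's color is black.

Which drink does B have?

coffee

With clues 1–3, juice and milk are impossible for B's drink.
That leaves coffee.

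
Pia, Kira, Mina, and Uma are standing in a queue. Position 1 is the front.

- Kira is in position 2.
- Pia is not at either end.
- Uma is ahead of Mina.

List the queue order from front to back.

From clue 1: Kira → position 2.
From clues 1–2: Pia → position 3.
From clues 1–3: Uma → position 1, Mina → position 4.

Uma, Kira, Pia, Mina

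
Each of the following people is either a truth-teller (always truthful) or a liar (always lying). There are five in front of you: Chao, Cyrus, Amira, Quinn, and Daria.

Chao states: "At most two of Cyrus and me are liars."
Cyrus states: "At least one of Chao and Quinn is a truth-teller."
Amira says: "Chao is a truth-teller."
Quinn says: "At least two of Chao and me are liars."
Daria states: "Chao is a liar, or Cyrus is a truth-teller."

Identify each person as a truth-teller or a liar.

Chao: truth-teller, Cyrus: truth-teller, Amira: truth-teller, Quinn: liar, Daria: truth-teller

Regardless of anyone's role, Chao's statement is true, so Chao is a truth-teller.
With that fixed, Cyrus's statement is true, so Cyrus is a truth-teller.
With that fixed, Amira's statement is true, so Amira is a truth-teller.
With that fixed, Quinn's statement is false, so Quinn is a liar.
With that fixed, Daria's statement is true, so Daria is a truth-teller.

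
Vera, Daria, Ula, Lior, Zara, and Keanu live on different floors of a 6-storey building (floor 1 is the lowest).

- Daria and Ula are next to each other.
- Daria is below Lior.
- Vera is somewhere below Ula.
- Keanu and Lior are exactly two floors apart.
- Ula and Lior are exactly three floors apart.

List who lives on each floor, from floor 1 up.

From clues 1–2: Lior is in {3,4,5,6}.
From clues 1–3: Vera is in {1,2,3}.
From clues 1–4: Vera → floor 1, Zara → floor 5.
From clues 1–5: Daria → floor 2, Ula → floor 3, Keanu → floor 4, Lior → floor 6.

Vera, Daria, Ula, Keanu, Zara, Lior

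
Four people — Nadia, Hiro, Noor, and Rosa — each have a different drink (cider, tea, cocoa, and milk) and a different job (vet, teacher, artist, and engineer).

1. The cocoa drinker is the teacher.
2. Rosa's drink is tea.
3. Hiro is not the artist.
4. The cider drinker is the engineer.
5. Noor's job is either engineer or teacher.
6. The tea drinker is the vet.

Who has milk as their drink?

With clues 1–2, Rosa is impossible for the one with drink milk.
With clues 1–5, Noor is impossible for the one with drink milk.
With clues 1–6, Hiro is impossible for the one with drink milk.
That leaves Nadia.

Nadia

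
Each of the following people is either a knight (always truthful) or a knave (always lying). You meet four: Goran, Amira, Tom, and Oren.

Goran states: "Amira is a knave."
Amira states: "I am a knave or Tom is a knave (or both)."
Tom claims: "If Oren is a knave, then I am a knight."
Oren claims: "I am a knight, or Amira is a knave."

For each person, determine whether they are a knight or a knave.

Goran: knave, Amira: knight, Tom: knave, Oren: knave

Consider Goran. Suppose Goran is a knight.
Then no assignment of the remaining roles makes every statement match its speaker's type — contradiction.
So Goran is a knave.
Consider Amira. Suppose Amira is a knave.
Then Goran's statement comes out true, contradicting Goran being a knave.
So Amira is a knight.
Consider Tom. Suppose Tom is a knight.
Then Amira's statement comes out false, contradicting Amira being a knight.
So Tom is a knave.
Consider Oren. Suppose Oren is a knight.
Then Tom's statement comes out true, contradicting Tom being a knave.
So Oren is a knave.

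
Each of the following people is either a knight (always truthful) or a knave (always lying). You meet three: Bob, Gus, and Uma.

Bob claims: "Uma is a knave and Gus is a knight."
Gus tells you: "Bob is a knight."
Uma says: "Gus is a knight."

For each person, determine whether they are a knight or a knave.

Bob: knave, Gus: knave, Uma: knave

Consider Bob. Suppose Bob is a knight.
Then no assignment of the remaining roles makes every statement match its speaker's type — contradiction.
So Bob is a knave.
With that fixed, Gus's statement is false, so Gus is a knave.
With that fixed, Uma's statement is false, so Uma is a knave.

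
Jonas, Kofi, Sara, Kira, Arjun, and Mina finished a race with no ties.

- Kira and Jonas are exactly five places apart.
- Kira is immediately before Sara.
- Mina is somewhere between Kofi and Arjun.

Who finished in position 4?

With clue 1, Jonas and Kira are ruled out for place 4.
With clues 1–2, Sara is ruled out for place 4.
With clues 1–3, Arjun and Kofi are ruled out for place 4.
So place 4 is Mina.

Mina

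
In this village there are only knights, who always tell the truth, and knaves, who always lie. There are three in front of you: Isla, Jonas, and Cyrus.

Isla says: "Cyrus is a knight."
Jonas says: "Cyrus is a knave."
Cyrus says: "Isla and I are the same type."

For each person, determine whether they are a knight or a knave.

Isla: knight, Jonas: knave, Cyrus: knight

Consider Isla. Suppose Isla is a knave.
Then whichever role Cyrus has, Cyrus's statement has the wrong truth value — contradiction.
So Isla is a knight.
Consider Jonas. Suppose Jonas is a knight.
Then no assignment of the remaining roles makes every statement match its speaker's type — contradiction.
So Jonas is a knave.
Consider Cyrus. Suppose Cyrus is a knave.
Then Isla's statement comes out false, contradicting Isla being a knight.
So Cyrus is a knight.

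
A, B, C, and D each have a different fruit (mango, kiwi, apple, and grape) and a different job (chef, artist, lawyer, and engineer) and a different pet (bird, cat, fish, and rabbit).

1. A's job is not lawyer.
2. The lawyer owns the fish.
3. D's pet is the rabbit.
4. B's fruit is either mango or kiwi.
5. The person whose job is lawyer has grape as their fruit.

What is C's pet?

With clues 1–3, rabbit is impossible for C's pet.
With clues 1–5, bird and cat are impossible for C's pet.
That leaves fish.

fish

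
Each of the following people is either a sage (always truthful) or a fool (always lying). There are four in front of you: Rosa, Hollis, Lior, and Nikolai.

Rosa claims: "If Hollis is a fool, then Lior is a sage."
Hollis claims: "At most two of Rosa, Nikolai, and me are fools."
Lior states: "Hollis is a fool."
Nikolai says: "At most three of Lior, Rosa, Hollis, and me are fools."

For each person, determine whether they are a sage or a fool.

Rosa: sage, Hollis: sage, Lior: fool, Nikolai: sage

Consider Rosa. Suppose Rosa is a fool.
Then no assignment of the remaining roles makes every statement match its speaker's type — contradiction.
So Rosa is a sage.
With that fixed, Hollis's statement is true, so Hollis is a sage.
With that fixed, Lior's statement is false, so Lior is a fool.
With that fixed, Nikolai's statement is true, so Nikolai is a sage.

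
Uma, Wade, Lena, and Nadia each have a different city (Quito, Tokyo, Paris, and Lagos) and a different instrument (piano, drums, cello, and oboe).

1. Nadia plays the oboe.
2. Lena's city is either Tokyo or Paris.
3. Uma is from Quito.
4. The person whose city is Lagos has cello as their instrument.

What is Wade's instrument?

Clue 1 rules out oboe for Wade's instrument.
With clues 1–4, drums and piano are impossible for Wade's instrument.
That leaves cello.

cello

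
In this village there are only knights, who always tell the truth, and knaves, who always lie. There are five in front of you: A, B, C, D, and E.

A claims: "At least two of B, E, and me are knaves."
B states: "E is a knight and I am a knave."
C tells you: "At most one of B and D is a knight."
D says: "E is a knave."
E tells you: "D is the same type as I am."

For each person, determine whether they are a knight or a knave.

Consider A. Suppose A is a knave.
Then no assignment of the remaining roles makes every statement match its speaker's type — contradiction.
So A is a knight.
Consider B. Suppose B is a knight.
Then A's statement comes out false, contradicting A being a knight.
So B is a knave.
With that fixed, C's statement is true, so C is a knight.
Consider D. Suppose D is a knave.
Then whichever role E has, E's statement has the wrong truth value — contradiction.
So D is a knight.
Consider E. Suppose E is a knight.
Then A's statement comes out false, contradicting A being a knight.
So E is a knave.

A: knight, B: knave, C: knight, D: knight, E: knave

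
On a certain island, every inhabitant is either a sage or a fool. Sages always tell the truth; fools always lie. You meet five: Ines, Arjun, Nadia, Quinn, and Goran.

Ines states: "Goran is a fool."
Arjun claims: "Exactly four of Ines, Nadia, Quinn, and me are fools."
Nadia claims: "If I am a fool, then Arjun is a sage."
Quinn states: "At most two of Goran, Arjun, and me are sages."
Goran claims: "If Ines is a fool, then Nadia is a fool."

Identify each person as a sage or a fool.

Ines: fool, Arjun: fool, Nadia: fool, Quinn: sage, Goran: sage

Consider Ines. Suppose Ines is a sage.
Then no assignment of the remaining roles makes every statement match its speaker's type — contradiction.
So Ines is a fool.
Consider Arjun. Suppose Arjun is a sage.
Then Arjun's own statement would have to be true, but it can't be — contradiction.
So Arjun is a fool.
With that fixed, Quinn's statement is true, so Quinn is a sage.
Consider Nadia. Suppose Nadia is a sage.
Then no assignment of the remaining roles makes every statement match its speaker's type — contradiction.
So Nadia is a fool.
With that fixed, Goran's statement is true, so Goran is a sage.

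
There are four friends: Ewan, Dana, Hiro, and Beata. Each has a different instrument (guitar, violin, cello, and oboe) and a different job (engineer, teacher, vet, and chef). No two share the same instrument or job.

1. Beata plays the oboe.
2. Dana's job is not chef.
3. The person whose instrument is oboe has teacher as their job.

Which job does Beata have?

teacher

With clues 1–3, chef, engineer, and vet are impossible for Beata's job.
That leaves teacher.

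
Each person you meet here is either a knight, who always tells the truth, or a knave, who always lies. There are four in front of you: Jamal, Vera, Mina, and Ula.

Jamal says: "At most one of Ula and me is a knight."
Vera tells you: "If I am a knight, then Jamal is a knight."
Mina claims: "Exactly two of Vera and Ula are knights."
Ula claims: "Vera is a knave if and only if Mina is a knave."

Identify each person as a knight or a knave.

Consider Jamal. Suppose Jamal is a knave.
Then Jamal's own statement would have to be false, but it can't be — contradiction.
So Jamal is a knight.
With that fixed, Vera's statement is true, so Vera is a knight.
Consider Mina. Suppose Mina is a knight.
Then no assignment of the remaining roles makes every statement match its speaker's type — contradiction.
So Mina is a knave.
With that fixed, Ula's statement is false, so Ula is a knave.

Jamal: knight, Vera: knight, Mina: knave, Ula: knave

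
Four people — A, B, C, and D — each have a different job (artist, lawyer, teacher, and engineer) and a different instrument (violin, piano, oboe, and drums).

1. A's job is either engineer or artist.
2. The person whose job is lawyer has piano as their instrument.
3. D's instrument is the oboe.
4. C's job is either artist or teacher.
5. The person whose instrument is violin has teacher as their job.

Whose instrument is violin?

With clues 1–3, D is impossible for the one with instrument violin.
With clues 1–4, B is impossible for the one with instrument violin.
With clues 1–5, A is impossible for the one with instrument violin.
That leaves C.

C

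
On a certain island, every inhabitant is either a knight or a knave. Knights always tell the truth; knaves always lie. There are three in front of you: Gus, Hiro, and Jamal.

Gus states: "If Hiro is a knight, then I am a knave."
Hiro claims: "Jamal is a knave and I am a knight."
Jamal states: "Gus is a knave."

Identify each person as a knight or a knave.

Gus: knight, Hiro: knave, Jamal: knave

Consider Gus. Suppose Gus is a knave.
Then Gus's own statement would have to be false, but it can't be — contradiction.
So Gus is a knight.
With that fixed, Jamal's statement is false, so Jamal is a knave.
Consider Hiro. Suppose Hiro is a knight.
Then Gus's statement comes out false, contradicting Gus being a knight.
So Hiro is a knave.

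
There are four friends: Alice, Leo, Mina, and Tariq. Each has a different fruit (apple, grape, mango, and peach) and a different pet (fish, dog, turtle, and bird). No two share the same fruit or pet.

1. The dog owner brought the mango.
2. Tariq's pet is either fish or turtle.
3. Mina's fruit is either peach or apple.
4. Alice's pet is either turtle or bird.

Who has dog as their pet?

Leo

With clues 1–2, Tariq is impossible for the one with pet dog.
With clues 1–3, Mina is impossible for the one with pet dog.
With clues 1–4, Alice is impossible for the one with pet dog.
That leaves Leo.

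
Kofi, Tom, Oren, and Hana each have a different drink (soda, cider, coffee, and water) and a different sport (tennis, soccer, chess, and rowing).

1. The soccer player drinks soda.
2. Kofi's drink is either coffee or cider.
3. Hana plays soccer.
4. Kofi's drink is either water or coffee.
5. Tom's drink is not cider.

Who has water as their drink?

With clues 1–2, Kofi is impossible for the one with drink water.
With clues 1–3, Hana is impossible for the one with drink water.
With clues 1–5, Oren is impossible for the one with drink water.
That leaves Tom.

Tom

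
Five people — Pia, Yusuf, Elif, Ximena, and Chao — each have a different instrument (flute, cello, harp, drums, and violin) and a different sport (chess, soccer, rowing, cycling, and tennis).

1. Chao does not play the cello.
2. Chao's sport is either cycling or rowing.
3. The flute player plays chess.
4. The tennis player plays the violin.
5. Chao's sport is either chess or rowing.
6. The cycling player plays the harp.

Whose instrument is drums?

Chao

With clues 1–6, Elif, Pia, Ximena, and Yusuf are impossible for the one with instrument drums.
That leaves Chao.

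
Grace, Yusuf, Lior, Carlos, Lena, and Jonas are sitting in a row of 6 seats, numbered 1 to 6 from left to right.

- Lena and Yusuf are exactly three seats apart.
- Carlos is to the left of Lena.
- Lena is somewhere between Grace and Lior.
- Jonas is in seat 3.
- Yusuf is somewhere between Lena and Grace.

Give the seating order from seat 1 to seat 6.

Grace, Yusuf, Jonas, Carlos, Lena, Lior

From clues 1–2: Yusuf is in {1,2,3,5,6}.
From clues 1–3: Yusuf is in {1,2,6}.
From clues 1–4: Yusuf → seat 2, Jonas → seat 3, Lena → seat 5.
From clues 1–5: Grace → seat 1, Carlos → seat 4, Lior → seat 6.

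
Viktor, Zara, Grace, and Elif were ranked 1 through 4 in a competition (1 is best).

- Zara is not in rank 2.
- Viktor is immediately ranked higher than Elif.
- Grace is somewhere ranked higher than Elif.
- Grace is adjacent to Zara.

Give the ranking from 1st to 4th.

Zara, Grace, Viktor, Elif

From clue 1: Zara is in {1,3,4}.
From clues 1–2: Viktor is in {1,2,3}.
From clues 1–3: Viktor is in {2,3}.
From clues 1–4: Zara → rank 1, Grace → rank 2, Viktor → rank 3, Elif → rank 4.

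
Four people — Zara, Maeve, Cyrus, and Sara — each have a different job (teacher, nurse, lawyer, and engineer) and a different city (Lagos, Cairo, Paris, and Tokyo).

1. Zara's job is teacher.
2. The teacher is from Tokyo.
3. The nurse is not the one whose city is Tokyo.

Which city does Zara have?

With clues 1–2, Cairo, Lagos, and Paris are impossible for Zara's city.
That leaves Tokyo.

Tokyo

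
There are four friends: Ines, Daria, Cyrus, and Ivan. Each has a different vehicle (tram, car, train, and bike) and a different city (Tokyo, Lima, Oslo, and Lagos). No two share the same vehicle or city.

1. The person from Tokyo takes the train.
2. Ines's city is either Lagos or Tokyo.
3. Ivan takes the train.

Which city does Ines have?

Lagos

With clues 1–2, Lima and Oslo are impossible for Ines's city.
With clues 1–3, Tokyo is impossible for Ines's city.
That leaves Lagos.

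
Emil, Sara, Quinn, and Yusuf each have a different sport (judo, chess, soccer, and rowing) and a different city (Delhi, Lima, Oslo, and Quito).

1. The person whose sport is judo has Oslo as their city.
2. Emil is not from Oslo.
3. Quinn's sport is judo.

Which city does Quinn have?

With clues 1–3, Delhi, Lima, and Quito are impossible for Quinn's city.
That leaves Oslo.

Oslo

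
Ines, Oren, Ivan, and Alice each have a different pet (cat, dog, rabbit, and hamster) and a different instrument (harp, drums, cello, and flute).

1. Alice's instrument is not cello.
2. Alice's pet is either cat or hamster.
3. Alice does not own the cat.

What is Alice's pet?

With clues 1–2, dog and rabbit are impossible for Alice's pet.
With clues 1–3, cat is impossible for Alice's pet.
That leaves hamster.

hamster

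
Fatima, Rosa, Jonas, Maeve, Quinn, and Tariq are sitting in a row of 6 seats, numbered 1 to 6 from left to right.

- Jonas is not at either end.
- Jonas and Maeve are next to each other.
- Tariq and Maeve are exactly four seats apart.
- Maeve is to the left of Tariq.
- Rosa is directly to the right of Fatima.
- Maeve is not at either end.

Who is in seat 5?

Rosa

With clues 1–4, Jonas and Maeve are ruled out for seat 5.
With clues 1–5, Fatima and Quinn are ruled out for seat 5.
With clues 1–6, Tariq is ruled out for seat 5.
So seat 5 is Rosa.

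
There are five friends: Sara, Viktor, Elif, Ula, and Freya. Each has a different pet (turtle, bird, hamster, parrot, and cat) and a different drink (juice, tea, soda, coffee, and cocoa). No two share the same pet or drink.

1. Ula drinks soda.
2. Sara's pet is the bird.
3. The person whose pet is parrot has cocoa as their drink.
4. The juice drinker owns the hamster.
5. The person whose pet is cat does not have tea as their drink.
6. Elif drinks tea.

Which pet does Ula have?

cat

With clues 1–2, bird is impossible for Ula's pet.
With clues 1–3, parrot is impossible for Ula's pet.
With clues 1–4, hamster is impossible for Ula's pet.
With clues 1–6, turtle is impossible for Ula's pet.
That leaves cat.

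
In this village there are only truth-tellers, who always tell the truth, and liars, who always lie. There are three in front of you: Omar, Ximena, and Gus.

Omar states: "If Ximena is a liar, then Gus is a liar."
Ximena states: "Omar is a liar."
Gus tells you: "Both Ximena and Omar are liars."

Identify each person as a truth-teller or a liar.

Consider Omar. Suppose Omar is a liar.
Then no assignment of the remaining roles makes every statement match its speaker's type — contradiction.
So Omar is a truth-teller.
With that fixed, Ximena's statement is false, so Ximena is a liar.
With that fixed, Gus's statement is false, so Gus is a liar.

Omar: truth-teller, Ximena: liar, Gus: liar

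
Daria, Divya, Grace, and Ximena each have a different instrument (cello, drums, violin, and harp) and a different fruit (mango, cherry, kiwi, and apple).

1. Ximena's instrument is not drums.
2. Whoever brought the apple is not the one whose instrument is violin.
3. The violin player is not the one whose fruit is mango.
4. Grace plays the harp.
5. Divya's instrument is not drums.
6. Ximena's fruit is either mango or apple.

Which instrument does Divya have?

violin

With clues 1–4, harp is impossible for Divya's instrument.
With clues 1–5, drums is impossible for Divya's instrument.
With clues 1–6, cello is impossible for Divya's instrument.
That leaves violin.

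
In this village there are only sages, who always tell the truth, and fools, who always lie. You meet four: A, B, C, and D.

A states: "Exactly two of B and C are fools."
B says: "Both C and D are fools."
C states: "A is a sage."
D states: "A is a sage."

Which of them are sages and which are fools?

Consider A. Suppose A is a sage.
Then no assignment of the remaining roles makes every statement match its speaker's type — contradiction.
So A is a fool.
With that fixed, C's statement is false, so C is a fool.
With that fixed, D's statement is false, so D is a fool.
With that fixed, B's statement is true, so B is a sage.

A: fool, B: sage, C: fool, D: fool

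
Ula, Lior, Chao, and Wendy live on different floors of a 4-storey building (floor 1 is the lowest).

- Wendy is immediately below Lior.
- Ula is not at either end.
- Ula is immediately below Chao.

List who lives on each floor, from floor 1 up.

From clue 1: Lior is in {2,3,4}.
From clues 1–2: Ula is in {2,3}.
From clues 1–3: Wendy → floor 1, Lior → floor 2, Ula → floor 3, Chao → floor 4.

Wendy, Lior, Ula, Chao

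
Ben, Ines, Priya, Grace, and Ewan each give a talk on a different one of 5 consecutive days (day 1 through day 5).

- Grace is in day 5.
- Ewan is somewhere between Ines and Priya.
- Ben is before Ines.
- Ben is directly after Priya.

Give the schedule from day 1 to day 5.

Priya, Ben, Ewan, Ines, Grace

From clue 1: Grace → day 5.
From clues 1–2: Ewan is in {2,3}.
From clues 1–3: Ines is in {2,4}.
From clues 1–4: Priya → day 1, Ben → day 2, Ewan → day 3, Ines → day 4.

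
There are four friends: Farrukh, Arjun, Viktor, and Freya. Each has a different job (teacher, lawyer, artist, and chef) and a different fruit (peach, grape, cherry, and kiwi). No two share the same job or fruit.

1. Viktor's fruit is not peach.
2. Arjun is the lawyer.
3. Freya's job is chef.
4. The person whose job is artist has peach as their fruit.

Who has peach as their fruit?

Clue 1 rules out Viktor for the one with fruit peach.
With clues 1–4, Arjun and Freya are impossible for the one with fruit peach.
That leaves Farrukh.

Farrukh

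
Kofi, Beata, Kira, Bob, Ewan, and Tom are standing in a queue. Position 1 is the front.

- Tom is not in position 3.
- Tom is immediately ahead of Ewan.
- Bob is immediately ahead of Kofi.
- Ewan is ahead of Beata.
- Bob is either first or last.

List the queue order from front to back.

Bob, Kofi, Kira, Tom, Ewan, Beata

From clue 1: Tom is in {1,2,4,5,6}.
From clues 1–2: Ewan is in {2,3,5,6}.
From clues 1–4: Ewan is in {2,3,5}.
From clues 1–5: Bob → position 1, Kofi → position 2, Kira → position 3, Tom → position 4, Ewan → position 5, Beata → position 6.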